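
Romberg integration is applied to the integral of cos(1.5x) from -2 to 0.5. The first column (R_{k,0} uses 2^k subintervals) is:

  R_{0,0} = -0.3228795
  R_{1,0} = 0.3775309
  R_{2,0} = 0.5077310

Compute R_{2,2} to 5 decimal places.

R_{1,1} = (4·0.3775309 − (-0.3228795)) / 3 = 0.6110010
R_{2,1} = (4·0.5077310 − 0.3775309) / 3 = 0.5511310
R_{2,2} = 0.5511310 + (0.5511310 − 0.6110010)/15 = 0.5471397

0.54714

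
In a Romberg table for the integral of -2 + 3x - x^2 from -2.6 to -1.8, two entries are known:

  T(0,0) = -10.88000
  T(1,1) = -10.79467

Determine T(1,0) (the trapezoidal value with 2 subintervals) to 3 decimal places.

-10.816

From T(1,1) = (4·T(1,0) − T(0,0))/3, solve for T(1,0):
4·T(1,0) = 3·(-10.79467) + (-10.88000) = -43.26401
T(1,0) = -10.81600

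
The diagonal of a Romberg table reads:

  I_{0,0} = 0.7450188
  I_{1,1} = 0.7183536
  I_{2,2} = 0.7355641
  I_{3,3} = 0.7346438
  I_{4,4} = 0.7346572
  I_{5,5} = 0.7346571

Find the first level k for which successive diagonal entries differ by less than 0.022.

k = 2

|I_{1,1} − I_{0,0}| = 0.0266652 ≥ 0.022
|I_{2,2} − I_{1,1}| = 0.0172105 < 0.022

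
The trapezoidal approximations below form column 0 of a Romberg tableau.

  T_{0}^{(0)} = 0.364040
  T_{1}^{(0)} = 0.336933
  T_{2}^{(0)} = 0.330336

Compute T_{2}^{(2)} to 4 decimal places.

Richardson extrapolation on the trapezoidal column (denominator 4−1=3):
T_{1}^{(1)} = 0.336933 + (0.336933 − 0.364040)/3 = 0.327897
T_{2}^{(1)} = (4·0.330336 − 0.336933) / 3 = 0.328137
T_{2}^{(2)} = 0.328137 + (0.328137 − 0.327897)/15 = 0.328153

0.3282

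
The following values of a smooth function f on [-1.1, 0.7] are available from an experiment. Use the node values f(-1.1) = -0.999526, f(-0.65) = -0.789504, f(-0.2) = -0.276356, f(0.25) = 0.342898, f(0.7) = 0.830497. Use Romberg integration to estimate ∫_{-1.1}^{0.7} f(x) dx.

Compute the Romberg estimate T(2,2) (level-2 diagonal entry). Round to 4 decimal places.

-0.3758

T(0,0) (trapezoid, 1 panel, h=1.8000): -0.152126
T(1,0) (trapezoid, 2 panels, h=0.9000): -0.324783
T(2,0) (trapezoid, 4 panels, h=0.4500): -0.363364
T(1,1) = -0.324783 + (-0.324783 − (-0.152126))/3 = -0.382335
T(2,1) = -0.363364 + (-0.363364 − (-0.324783))/3 = -0.376224
T(2,2) = -0.376224 + (-0.376224 − (-0.382335))/15 = -0.375817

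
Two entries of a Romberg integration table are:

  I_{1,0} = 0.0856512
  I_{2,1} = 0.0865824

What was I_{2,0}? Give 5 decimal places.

0.08635

From I_{2,1} = (4·I_{2,0} − I_{1,0})/3, solve for I_{2,0}:
4·I_{2,0} = 3·0.0865824 + 0.0856512 = 0.3453984
I_{2,0} = 0.0863496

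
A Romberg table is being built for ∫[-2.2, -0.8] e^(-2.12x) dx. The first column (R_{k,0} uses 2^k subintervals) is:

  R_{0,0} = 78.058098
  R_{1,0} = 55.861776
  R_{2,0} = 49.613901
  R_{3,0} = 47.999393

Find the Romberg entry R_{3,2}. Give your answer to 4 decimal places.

Richardson extrapolation on the trapezoidal column (denominator 4−1=3):
R_{2,1} = 49.613901 + (49.613901 − 55.861776)/3 = 47.531276
R_{3,1} = 47.999393 + (47.999393 − 49.613901)/3 = 47.461224
R_{3,2} = 47.461224 + (47.461224 − 47.531276)/15 = 47.456554

47.4566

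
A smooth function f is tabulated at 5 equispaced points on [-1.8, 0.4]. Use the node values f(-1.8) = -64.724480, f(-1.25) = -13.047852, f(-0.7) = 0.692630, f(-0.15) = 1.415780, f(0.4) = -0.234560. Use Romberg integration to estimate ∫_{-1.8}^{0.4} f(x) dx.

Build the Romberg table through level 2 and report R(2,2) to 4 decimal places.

R(0,0) (trapezoid, 1 panel, h=2.2000): -71.454944
R(1,0) (trapezoid, 2 panels, h=1.1000): -34.965579
R(2,0) (trapezoid, 4 panels, h=0.5500): -23.880429
R(1,1) = -34.965579 + (-34.965579 − (-71.454944))/3 = -22.802457
R(2,1) = -23.880429 + (-23.880429 − (-34.965579))/3 = -20.185379
R(2,2) = -20.185379 + (-20.185379 − (-22.802457))/15 = -20.010907

-20.0109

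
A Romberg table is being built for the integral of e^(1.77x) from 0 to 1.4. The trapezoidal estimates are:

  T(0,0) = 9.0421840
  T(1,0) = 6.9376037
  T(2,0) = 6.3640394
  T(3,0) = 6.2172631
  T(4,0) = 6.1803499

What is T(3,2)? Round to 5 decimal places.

6.16804

T(2,1) = (4·6.3640394 − 6.9376037) / 3 = 6.1728513
T(3,1) = 6.2172631 + (6.2172631 − 6.3640394)/3 = 6.1683377
T(3,2) = 6.1683377 + (6.1683377 − 6.1728513)/15 = 6.1680368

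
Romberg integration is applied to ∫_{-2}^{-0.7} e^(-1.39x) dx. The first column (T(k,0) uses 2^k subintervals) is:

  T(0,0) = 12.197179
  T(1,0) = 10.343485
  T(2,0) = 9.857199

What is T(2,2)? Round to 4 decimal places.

9.6931

Richardson extrapolation on the trapezoidal column (denominator 4−1=3):
T(1,1) = 10.343485 + (10.343485 − 12.197179)/3 = 9.725587
T(2,1) = 9.857199 + (9.857199 − 10.343485)/3 = 9.695104
T(2,2) = (16·9.695104 − 9.725587) / 15 = 9.693072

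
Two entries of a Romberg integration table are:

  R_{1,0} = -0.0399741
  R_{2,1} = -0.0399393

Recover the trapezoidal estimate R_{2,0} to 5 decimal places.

-0.03995

From R_{2,1} = (4·R_{2,0} − R_{1,0})/3, solve for R_{2,0}:
4·R_{2,0} = 3·(-0.0399393) + (-0.0399741) = -0.1597920
R_{2,0} = -0.0399480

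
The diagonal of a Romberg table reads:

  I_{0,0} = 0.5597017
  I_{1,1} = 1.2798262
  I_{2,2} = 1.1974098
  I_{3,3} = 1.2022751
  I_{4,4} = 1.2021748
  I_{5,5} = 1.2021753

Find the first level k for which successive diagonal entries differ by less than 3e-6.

|I_{1,1} − I_{0,0}| = 0.7201245 ≥ 3e-6
|I_{2,2} − I_{1,1}| = 0.0824164 ≥ 3e-6
|I_{3,3} − I_{2,2}| = 0.0048653 ≥ 3e-6
|I_{4,4} − I_{3,3}| = 0.0001003 ≥ 3e-6
|I_{5,5} − I_{4,4}| = 0.0000005 < 3e-6

k = 5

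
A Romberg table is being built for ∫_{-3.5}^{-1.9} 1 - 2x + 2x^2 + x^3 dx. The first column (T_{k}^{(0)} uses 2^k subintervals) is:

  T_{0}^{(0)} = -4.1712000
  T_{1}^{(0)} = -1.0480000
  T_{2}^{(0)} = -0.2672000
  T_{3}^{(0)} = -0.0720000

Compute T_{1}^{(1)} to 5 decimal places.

-0.00693

Richardson extrapolation on the trapezoidal column (denominator 4−1=3):
T_{1}^{(1)} = (4·(-1.0480000) − (-4.1712000)) / 3 = -0.0069333
(Column j=1 coincides with Simpson's rule on the same nodes.)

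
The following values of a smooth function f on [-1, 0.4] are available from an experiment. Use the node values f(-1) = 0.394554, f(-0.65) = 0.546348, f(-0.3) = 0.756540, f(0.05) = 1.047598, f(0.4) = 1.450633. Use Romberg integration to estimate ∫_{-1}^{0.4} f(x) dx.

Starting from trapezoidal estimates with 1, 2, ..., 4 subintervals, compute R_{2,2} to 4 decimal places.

1.1356

R_{0,0} (trapezoid, 1 panel, h=1.4000): 1.291631
R_{1,0} (trapezoid, 2 panels, h=0.7000): 1.175393
R_{2,0} (trapezoid, 4 panels, h=0.3500): 1.145578
R_{1,1} = 1.175393 + (1.175393 − 1.291631)/3 = 1.136647
R_{2,1} = 1.145578 + (1.145578 − 1.175393)/3 = 1.135640
R_{2,2} = 1.135640 + (1.135640 − 1.136647)/15 = 1.135573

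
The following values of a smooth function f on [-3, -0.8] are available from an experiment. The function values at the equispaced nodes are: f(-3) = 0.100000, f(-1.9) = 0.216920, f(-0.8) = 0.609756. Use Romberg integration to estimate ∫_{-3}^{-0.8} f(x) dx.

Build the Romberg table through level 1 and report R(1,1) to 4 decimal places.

0.5784

R(0,0) (trapezoid, 1 panel, h=2.2000): 0.780732
R(1,0) (trapezoid, 2 panels, h=1.1000): 0.628978
R(1,1) = 0.628978 + (0.628978 − 0.780732)/3 = 0.578393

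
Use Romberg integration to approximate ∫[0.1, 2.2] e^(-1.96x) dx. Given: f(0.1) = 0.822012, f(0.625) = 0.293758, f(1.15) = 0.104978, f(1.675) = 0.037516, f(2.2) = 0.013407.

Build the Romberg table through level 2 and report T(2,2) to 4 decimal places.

0.4132

T(0,0) (trapezoid, 1 panel, h=2.1000): 0.877190
T(1,0) (trapezoid, 2 panels, h=1.0500): 0.548822
T(2,0) (trapezoid, 4 panels, h=0.5250): 0.448330
T(1,1) = 0.548822 + (0.548822 − 0.877190)/3 = 0.439366
T(2,1) = 0.448330 + (0.448330 − 0.548822)/3 = 0.414833
T(2,2) = 0.414833 + (0.414833 − 0.439366)/15 = 0.413197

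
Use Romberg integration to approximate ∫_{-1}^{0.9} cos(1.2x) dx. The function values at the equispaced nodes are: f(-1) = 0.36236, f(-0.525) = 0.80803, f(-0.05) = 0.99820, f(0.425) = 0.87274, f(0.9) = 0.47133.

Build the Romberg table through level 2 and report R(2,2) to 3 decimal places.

1.512

R(0,0) (trapezoid, 1 panel, h=1.9000): 0.79201
R(1,0) (trapezoid, 2 panels, h=0.9500): 1.34429
R(2,0) (trapezoid, 4 panels, h=0.4750): 1.47051
R(1,1) = 1.34429 + (1.34429 − 0.79201)/3 = 1.52838
R(2,1) = 1.47051 + (1.47051 − 1.34429)/3 = 1.51258
R(2,2) = 1.51258 + (1.51258 − 1.52838)/15 = 1.51153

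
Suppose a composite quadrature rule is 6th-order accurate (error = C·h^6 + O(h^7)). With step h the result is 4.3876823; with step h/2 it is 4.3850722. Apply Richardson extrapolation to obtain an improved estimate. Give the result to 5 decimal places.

Extrapolated value = (64·A(h/2) − A(h)) / (64 − 1)
= (64·4.3850722 − 4.3876823) / 63
= 276.2569385 / 63 = 4.3850308

4.38503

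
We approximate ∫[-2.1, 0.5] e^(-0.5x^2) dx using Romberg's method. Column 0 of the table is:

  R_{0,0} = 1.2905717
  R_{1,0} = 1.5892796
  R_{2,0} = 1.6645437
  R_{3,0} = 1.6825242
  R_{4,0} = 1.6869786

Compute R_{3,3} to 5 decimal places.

1.68842

R_{1,1} = (4·1.5892796 − 1.2905717) / 3 = 1.6888489
R_{2,1} = 1.6645437 + (1.6645437 − 1.5892796)/3 = 1.6896317
R_{3,1} = (4·1.6825242 − 1.6645437) / 3 = 1.6885177
R_{2,2} = 1.6896317 + (1.6896317 − 1.6888489)/15 = 1.6896839
R_{3,2} = (16·1.6885177 − 1.6896317) / 15 = 1.6884434
R_{3,3} = 1.6884434 + (1.6884434 − 1.6896839)/63 = 1.6884237
(Column j=1 coincides with Simpson's rule on the same nodes.)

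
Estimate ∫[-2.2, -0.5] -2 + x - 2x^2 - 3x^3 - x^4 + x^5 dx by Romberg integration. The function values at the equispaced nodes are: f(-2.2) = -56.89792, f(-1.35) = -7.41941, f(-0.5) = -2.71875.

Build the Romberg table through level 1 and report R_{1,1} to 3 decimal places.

-25.300

R_{0,0} (trapezoid, 1 panel, h=1.7000): -50.67417
R_{1,0} (trapezoid, 2 panels, h=0.8500): -31.64358
R_{1,1} = -31.64358 + (-31.64358 − (-50.67417))/3 = -25.30005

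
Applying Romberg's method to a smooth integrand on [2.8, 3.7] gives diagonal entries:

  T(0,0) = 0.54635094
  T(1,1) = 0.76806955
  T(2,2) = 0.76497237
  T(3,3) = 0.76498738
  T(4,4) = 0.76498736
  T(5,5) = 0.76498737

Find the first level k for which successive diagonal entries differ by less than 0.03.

k = 2

|T(1,1) − T(0,0)| = 0.22171861 ≥ 0.03
|T(2,2) − T(1,1)| = 0.00309718 < 0.03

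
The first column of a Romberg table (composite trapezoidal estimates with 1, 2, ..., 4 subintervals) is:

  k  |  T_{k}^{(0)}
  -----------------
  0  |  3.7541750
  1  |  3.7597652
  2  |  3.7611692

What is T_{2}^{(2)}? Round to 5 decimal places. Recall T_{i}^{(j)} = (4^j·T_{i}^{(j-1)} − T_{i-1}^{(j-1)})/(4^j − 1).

3.76164

T_{1}^{(1)} = (4·3.7597652 − 3.7541750) / 3 = 3.7616286
T_{2}^{(1)} = 3.7611692 + (3.7611692 − 3.7597652)/3 = 3.7616372
T_{2}^{(2)} = 3.7616372 + (3.7616372 − 3.7616286)/15 = 3.7616378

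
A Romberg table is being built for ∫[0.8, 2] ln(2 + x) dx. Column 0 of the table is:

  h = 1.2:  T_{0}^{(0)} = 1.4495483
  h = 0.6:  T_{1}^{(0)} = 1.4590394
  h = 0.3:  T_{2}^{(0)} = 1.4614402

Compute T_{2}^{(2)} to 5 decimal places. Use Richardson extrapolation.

1.46224

T_{1}^{(1)} = 1.4590394 + (1.4590394 − 1.4495483)/3 = 1.4622031
T_{2}^{(1)} = 1.4614402 + (1.4614402 − 1.4590394)/3 = 1.4622405
T_{2}^{(2)} = 1.4622405 + (1.4622405 − 1.4622031)/15 = 1.4622430
(Column j=1 coincides with Simpson's rule on the same nodes.)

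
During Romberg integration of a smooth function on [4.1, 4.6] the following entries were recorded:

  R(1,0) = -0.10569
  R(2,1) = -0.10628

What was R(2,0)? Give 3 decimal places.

From R(2,1) = (4·R(2,0) − R(1,0))/3, solve for R(2,0):
4·R(2,0) = 3·(-0.10628) + (-0.10569) = -0.42453
R(2,0) = -0.10613

-0.106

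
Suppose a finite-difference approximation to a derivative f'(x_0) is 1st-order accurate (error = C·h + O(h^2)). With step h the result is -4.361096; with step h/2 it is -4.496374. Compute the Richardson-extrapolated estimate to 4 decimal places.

-4.6317

The leading error scales as h; refining by a factor of 2 reduces it by 2^1 = 2.
Extrapolated value = (2·A(h/2) − A(h)) / (2 − 1)
= (2·(-4.496374) − (-4.361096)) / 1
= -4.631652 / 1 = -4.631652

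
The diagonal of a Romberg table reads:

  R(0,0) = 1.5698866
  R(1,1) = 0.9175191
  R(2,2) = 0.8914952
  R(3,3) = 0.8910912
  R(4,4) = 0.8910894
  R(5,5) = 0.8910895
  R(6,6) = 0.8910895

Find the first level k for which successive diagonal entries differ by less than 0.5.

|R(1,1) − R(0,0)| = 0.6523675 ≥ 0.5
|R(2,2) − R(1,1)| = 0.0260239 < 0.5

k = 2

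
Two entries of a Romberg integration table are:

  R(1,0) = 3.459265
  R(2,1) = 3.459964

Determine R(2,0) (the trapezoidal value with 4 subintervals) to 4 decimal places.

3.4598

From R(2,1) = (4·R(2,0) − R(1,0))/3, solve for R(2,0):
4·R(2,0) = 3·3.459964 + 3.459265 = 13.839157
R(2,0) = 3.459789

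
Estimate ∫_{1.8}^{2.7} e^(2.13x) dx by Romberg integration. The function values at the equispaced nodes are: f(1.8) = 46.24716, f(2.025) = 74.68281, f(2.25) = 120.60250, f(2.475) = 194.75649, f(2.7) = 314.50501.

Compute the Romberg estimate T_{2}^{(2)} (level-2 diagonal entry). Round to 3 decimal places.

T_{0}^{(0)} (trapezoid, 1 panel, h=0.9000): 162.33848
T_{1}^{(0)} (trapezoid, 2 panels, h=0.4500): 135.44036
T_{2}^{(0)} (trapezoid, 4 panels, h=0.2250): 128.34402
T_{1}^{(1)} = 135.44036 + (135.44036 − 162.33848)/3 = 126.47432
T_{2}^{(1)} = 128.34402 + (128.34402 − 135.44036)/3 = 125.97857
T_{2}^{(2)} = 125.97857 + (125.97857 − 126.47432)/15 = 125.94552

125.946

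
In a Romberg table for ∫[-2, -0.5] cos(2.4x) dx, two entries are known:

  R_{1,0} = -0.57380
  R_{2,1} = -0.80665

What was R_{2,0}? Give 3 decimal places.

-0.748

From R_{2,1} = (4·R_{2,0} − R_{1,0})/3, solve for R_{2,0}:
4·R_{2,0} = 3·(-0.80665) + (-0.57380) = -2.99375
R_{2,0} = -0.74844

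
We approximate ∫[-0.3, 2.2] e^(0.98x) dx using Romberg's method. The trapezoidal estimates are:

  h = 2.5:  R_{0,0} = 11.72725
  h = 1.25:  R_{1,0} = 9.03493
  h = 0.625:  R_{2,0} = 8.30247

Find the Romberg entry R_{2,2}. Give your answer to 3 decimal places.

Richardson extrapolation on the trapezoidal column (denominator 4−1=3):
R_{1,1} = (4·9.03493 − 11.72725) / 3 = 8.13749
R_{2,1} = (4·8.30247 − 9.03493) / 3 = 8.05832
R_{2,2} = 8.05832 + (8.05832 − 8.13749)/15 = 8.05304

8.053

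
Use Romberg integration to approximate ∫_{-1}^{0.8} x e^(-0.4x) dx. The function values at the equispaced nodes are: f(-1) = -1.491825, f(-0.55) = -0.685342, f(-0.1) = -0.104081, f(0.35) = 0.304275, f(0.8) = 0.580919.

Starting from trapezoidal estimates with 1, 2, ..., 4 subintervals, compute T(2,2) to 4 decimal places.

T(0,0) (trapezoid, 1 panel, h=1.8000): -0.819815
T(1,0) (trapezoid, 2 panels, h=0.9000): -0.503581
T(2,0) (trapezoid, 4 panels, h=0.4500): -0.423270
T(1,1) = -0.503581 + (-0.503581 − (-0.819815))/3 = -0.398170
T(2,1) = -0.423270 + (-0.423270 − (-0.503581))/3 = -0.396500
T(2,2) = -0.396500 + (-0.396500 − (-0.398170))/15 = -0.396389

-0.3964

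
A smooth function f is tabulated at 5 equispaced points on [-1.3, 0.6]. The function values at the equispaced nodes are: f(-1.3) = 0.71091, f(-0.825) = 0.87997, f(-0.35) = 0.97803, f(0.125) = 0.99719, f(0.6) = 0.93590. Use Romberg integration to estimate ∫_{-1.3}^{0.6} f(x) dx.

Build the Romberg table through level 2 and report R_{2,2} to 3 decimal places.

1.759

R_{0,0} (trapezoid, 1 panel, h=1.9000): 1.56447
R_{1,0} (trapezoid, 2 panels, h=0.9500): 1.71136
R_{2,0} (trapezoid, 4 panels, h=0.4750): 1.74733
R_{1,1} = 1.71136 + (1.71136 − 1.56447)/3 = 1.76032
R_{2,1} = 1.74733 + (1.74733 − 1.71136)/3 = 1.75932
R_{2,2} = 1.75932 + (1.75932 − 1.76032)/15 = 1.75925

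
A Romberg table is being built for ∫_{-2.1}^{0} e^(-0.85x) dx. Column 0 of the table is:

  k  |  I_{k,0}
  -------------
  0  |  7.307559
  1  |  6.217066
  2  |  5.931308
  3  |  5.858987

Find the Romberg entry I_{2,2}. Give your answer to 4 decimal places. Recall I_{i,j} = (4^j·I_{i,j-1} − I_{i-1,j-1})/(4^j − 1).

5.8349

I_{1,1} = 6.217066 + (6.217066 − 7.307559)/3 = 5.853568
I_{2,1} = 5.931308 + (5.931308 − 6.217066)/3 = 5.836055
I_{2,2} = 5.836055 + (5.836055 − 5.853568)/15 = 5.834887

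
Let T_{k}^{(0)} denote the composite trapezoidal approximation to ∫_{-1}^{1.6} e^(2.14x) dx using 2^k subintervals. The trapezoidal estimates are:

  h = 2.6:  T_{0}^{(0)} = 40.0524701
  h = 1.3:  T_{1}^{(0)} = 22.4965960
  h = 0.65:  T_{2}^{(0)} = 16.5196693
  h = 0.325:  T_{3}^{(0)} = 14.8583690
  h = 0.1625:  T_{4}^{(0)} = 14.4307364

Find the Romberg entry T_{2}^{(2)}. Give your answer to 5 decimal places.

14.38621

T_{1}^{(1)} = 22.4965960 + (22.4965960 − 40.0524701)/3 = 16.6446380
T_{2}^{(1)} = (4·16.5196693 − 22.4965960) / 3 = 14.5273604
T_{2}^{(2)} = (16·14.5273604 − 16.6446380) / 15 = 14.3862086
(Column j=1 coincides with Simpson's rule on the same nodes.)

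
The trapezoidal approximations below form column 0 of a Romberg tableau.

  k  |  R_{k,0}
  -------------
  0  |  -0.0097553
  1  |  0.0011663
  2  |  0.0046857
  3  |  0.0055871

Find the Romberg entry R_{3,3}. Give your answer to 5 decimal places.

0.00589

Richardson extrapolation on the trapezoidal column (denominator 4−1=3):
R_{1,1} = 0.0011663 + (0.0011663 − (-0.0097553))/3 = 0.0048068
R_{2,1} = 0.0046857 + (0.0046857 − 0.0011663)/3 = 0.0058588
R_{3,1} = (4·0.0055871 − 0.0046857) / 3 = 0.0058876
R_{2,2} = (16·0.0058588 − 0.0048068) / 15 = 0.0059289
R_{3,2} = (16·0.0058876 − 0.0058588) / 15 = 0.0058895
R_{3,3} = (64·0.0058895 − 0.0059289) / 63 = 0.0058889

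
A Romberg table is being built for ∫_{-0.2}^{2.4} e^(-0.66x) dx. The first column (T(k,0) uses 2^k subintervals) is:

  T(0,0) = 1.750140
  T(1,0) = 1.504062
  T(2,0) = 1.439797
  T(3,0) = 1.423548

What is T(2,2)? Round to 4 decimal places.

1.4181

Richardson extrapolation on the trapezoidal column (denominator 4−1=3):
T(1,1) = (4·1.504062 − 1.750140) / 3 = 1.422036
T(2,1) = 1.439797 + (1.439797 − 1.504062)/3 = 1.418375
T(2,2) = 1.418375 + (1.418375 − 1.422036)/15 = 1.418131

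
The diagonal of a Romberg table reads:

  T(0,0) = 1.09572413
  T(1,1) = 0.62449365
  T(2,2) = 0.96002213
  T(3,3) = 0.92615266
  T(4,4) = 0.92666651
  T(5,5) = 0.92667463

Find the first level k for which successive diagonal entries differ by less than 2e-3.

|T(1,1) − T(0,0)| = 0.47123048 ≥ 2e-3
|T(2,2) − T(1,1)| = 0.33552848 ≥ 2e-3
|T(3,3) − T(2,2)| = 0.03386947 ≥ 2e-3
|T(4,4) − T(3,3)| = 0.00051385 < 2e-3

k = 4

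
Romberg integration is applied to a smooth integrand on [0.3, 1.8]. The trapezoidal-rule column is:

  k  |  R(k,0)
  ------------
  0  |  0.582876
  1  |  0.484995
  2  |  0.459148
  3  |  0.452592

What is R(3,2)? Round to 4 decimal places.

Richardson extrapolation on the trapezoidal column (denominator 4−1=3):
R(2,1) = (4·0.459148 − 0.484995) / 3 = 0.450532
R(3,1) = (4·0.452592 − 0.459148) / 3 = 0.450407
R(3,2) = 0.450407 + (0.450407 − 0.450532)/15 = 0.450399

0.4504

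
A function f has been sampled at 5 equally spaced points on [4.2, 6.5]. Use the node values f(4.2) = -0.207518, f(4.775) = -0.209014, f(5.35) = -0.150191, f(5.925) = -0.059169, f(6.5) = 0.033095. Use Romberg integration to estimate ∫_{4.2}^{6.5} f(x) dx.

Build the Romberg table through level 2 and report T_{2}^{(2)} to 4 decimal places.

T_{0}^{(0)} (trapezoid, 1 panel, h=2.3000): -0.200586
T_{1}^{(0)} (trapezoid, 2 panels, h=1.1500): -0.273013
T_{2}^{(0)} (trapezoid, 4 panels, h=0.5750): -0.290712
T_{1}^{(1)} = -0.273013 + (-0.273013 − (-0.200586))/3 = -0.297155
T_{2}^{(1)} = -0.290712 + (-0.290712 − (-0.273013))/3 = -0.296612
T_{2}^{(2)} = -0.296612 + (-0.296612 − (-0.297155))/15 = -0.296576

-0.2966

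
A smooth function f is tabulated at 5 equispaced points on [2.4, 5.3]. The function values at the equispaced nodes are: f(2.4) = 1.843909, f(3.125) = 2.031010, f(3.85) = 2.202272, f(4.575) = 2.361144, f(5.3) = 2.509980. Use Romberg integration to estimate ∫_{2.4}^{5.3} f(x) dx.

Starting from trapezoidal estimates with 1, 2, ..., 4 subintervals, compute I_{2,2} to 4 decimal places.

I_{0,0} (trapezoid, 1 panel, h=2.9000): 6.313139
I_{1,0} (trapezoid, 2 panels, h=1.4500): 6.349864
I_{2,0} (trapezoid, 4 panels, h=0.7250): 6.359244
I_{1,1} = 6.349864 + (6.349864 − 6.313139)/3 = 6.362106
I_{2,1} = 6.359244 + (6.359244 − 6.349864)/3 = 6.362371
I_{2,2} = 6.362371 + (6.362371 − 6.362106)/15 = 6.362389

6.3624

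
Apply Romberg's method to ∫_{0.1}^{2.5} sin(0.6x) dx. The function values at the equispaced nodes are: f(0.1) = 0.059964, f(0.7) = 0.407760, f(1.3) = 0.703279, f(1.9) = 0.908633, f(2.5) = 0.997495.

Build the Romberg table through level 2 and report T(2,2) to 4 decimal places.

T(0,0) (trapezoid, 1 panel, h=2.4000): 1.268951
T(1,0) (trapezoid, 2 panels, h=1.2000): 1.478410
T(2,0) (trapezoid, 4 panels, h=0.6000): 1.529041
T(1,1) = 1.478410 + (1.478410 − 1.268951)/3 = 1.548230
T(2,1) = 1.529041 + (1.529041 − 1.478410)/3 = 1.545918
T(2,2) = 1.545918 + (1.545918 − 1.548230)/15 = 1.545764

1.5458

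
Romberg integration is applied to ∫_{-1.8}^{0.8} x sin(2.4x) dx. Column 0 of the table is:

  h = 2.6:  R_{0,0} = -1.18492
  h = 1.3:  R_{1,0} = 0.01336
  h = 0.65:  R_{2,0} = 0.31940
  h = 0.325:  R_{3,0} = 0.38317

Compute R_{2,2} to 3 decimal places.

Richardson extrapolation on the trapezoidal column (denominator 4−1=3):
R_{1,1} = 0.01336 + (0.01336 − (-1.18492))/3 = 0.41279
R_{2,1} = (4·0.31940 − 0.01336) / 3 = 0.42141
R_{2,2} = (16·0.42141 − 0.41279) / 15 = 0.42198

0.422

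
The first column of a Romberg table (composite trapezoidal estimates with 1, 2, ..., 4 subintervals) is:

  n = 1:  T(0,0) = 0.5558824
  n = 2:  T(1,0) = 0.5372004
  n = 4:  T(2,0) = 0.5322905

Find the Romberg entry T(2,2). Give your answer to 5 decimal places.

T(1,1) = 0.5372004 + (0.5372004 − 0.5558824)/3 = 0.5309731
T(2,1) = (4·0.5322905 − 0.5372004) / 3 = 0.5306539
T(2,2) = (16·0.5306539 − 0.5309731) / 15 = 0.5306326
(Column j=1 coincides with Simpson's rule on the same nodes.)

0.53063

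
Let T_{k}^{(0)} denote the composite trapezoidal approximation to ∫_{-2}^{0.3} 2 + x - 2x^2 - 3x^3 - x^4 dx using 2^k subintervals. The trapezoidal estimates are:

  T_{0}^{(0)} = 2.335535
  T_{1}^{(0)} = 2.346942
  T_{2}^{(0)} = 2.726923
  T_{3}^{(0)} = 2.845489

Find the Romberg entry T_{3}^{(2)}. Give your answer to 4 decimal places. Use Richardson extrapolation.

2.8871

T_{2}^{(1)} = (4·2.726923 − 2.346942) / 3 = 2.853583
T_{3}^{(1)} = (4·2.845489 − 2.726923) / 3 = 2.885011
T_{3}^{(2)} = 2.885011 + (2.885011 − 2.853583)/15 = 2.887106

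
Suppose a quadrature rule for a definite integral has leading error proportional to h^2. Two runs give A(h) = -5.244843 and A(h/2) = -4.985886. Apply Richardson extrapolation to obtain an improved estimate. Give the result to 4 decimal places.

The leading error scales as h^2; refining by a factor of 2 reduces it by 2^2 = 4.
Extrapolated value = (4·A(h/2) − A(h)) / (4 − 1)
= (4·(-4.985886) − (-5.244843)) / 3
= -14.698701 / 3 = -4.899567

-4.8996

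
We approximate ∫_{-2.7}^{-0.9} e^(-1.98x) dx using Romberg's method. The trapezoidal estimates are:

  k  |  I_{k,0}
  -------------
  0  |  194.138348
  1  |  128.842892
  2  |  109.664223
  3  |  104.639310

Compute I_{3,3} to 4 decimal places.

102.9427

Richardson extrapolation on the trapezoidal column (denominator 4−1=3):
I_{1,1} = 128.842892 + (128.842892 − 194.138348)/3 = 107.077740
I_{2,1} = 109.664223 + (109.664223 − 128.842892)/3 = 103.271333
I_{3,1} = 104.639310 + (104.639310 − 109.664223)/3 = 102.964339
I_{2,2} = (16·103.271333 − 107.077740) / 15 = 103.017573
I_{3,2} = 102.964339 + (102.964339 − 103.271333)/15 = 102.943873
I_{3,3} = (64·102.943873 − 103.017573) / 63 = 102.942703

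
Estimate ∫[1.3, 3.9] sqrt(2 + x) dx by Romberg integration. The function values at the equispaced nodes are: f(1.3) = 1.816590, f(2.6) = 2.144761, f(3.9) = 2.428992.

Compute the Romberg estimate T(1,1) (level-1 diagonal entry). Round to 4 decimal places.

5.5573

T(0,0) (trapezoid, 1 panel, h=2.6000): 5.519257
T(1,0) (trapezoid, 2 panels, h=1.3000): 5.547818
T(1,1) = 5.547818 + (5.547818 − 5.519257)/3 = 5.557338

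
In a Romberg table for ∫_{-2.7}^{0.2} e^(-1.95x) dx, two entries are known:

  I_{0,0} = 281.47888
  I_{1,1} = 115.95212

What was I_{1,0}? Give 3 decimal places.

From I_{1,1} = (4·I_{1,0} − I_{0,0})/3, solve for I_{1,0}:
4·I_{1,0} = 3·115.95212 + 281.47888 = 629.33524
I_{1,0} = 157.33381

157.334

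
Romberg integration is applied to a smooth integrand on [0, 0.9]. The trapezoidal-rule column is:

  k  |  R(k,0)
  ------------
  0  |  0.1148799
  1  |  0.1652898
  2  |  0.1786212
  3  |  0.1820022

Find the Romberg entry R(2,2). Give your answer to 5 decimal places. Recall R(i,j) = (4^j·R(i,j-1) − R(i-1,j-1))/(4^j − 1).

0.18313

Richardson extrapolation on the trapezoidal column (denominator 4−1=3):
R(1,1) = (4·0.1652898 − 0.1148799) / 3 = 0.1820931
R(2,1) = 0.1786212 + (0.1786212 − 0.1652898)/3 = 0.1830650
R(2,2) = (16·0.1830650 − 0.1820931) / 15 = 0.1831298
(Column j=1 coincides with Simpson's rule on the same nodes.)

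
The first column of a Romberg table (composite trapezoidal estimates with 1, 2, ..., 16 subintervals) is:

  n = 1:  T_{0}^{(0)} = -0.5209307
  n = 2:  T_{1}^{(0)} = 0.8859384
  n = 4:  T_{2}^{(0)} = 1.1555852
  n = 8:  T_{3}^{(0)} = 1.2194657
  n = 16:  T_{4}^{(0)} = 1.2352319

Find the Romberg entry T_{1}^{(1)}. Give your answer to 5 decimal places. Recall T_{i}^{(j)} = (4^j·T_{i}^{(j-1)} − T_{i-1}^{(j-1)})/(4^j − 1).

Richardson extrapolation on the trapezoidal column (denominator 4−1=3):
T_{1}^{(1)} = (4·0.8859384 − (-0.5209307)) / 3 = 1.3548948

1.35489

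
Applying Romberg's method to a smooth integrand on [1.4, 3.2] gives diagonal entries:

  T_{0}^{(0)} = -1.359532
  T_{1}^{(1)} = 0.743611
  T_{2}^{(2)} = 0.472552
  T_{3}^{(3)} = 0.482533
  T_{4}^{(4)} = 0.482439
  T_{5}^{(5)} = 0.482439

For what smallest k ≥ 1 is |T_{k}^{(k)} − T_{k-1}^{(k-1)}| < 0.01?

k = 3

|T_{1}^{(1)} − T_{0}^{(0)}| = 2.103143 ≥ 0.01
|T_{2}^{(2)} − T_{1}^{(1)}| = 0.271059 ≥ 0.01
|T_{3}^{(3)} − T_{2}^{(2)}| = 0.009981 < 0.01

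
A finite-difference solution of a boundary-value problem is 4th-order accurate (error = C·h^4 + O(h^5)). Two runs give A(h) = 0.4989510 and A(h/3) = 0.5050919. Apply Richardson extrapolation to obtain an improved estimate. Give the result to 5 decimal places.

The leading error scales as h^4; refining by a factor of 3 reduces it by 3^4 = 81.
Extrapolated value = (81·A(h/3) − A(h)) / (81 − 1)
= (81·0.5050919 − 0.4989510) / 80
= 40.4134929 / 80 = 0.5051687

0.50517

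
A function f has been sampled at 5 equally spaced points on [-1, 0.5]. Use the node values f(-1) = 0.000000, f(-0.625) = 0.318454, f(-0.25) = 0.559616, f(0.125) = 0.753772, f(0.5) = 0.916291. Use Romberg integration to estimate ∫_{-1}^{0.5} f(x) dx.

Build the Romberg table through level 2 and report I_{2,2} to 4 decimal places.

0.7907

I_{0,0} (trapezoid, 1 panel, h=1.5000): 0.687218
I_{1,0} (trapezoid, 2 panels, h=0.7500): 0.763321
I_{2,0} (trapezoid, 4 panels, h=0.3750): 0.783745
I_{1,1} = 0.763321 + (0.763321 − 0.687218)/3 = 0.788689
I_{2,1} = 0.783745 + (0.783745 − 0.763321)/3 = 0.790553
I_{2,2} = 0.790553 + (0.790553 − 0.788689)/15 = 0.790677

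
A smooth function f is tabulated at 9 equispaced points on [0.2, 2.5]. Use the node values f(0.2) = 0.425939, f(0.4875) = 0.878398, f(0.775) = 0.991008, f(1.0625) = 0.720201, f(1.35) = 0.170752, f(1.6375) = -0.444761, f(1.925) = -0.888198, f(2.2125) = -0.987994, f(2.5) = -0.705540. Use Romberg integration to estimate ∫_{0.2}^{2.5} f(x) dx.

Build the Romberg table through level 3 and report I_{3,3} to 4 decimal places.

0.0892

I_{0,0} (trapezoid, 1 panel, h=2.3000): -0.321541
I_{1,0} (trapezoid, 2 panels, h=1.1500): 0.035594
I_{2,0} (trapezoid, 4 panels, h=0.5750): 0.076913
I_{3,0} (trapezoid, 8 panels, h=0.2875): 0.086137
I_{1,1} = 0.035594 + (0.035594 − (-0.321541))/3 = 0.154639
I_{2,1} = 0.076913 + (0.076913 − 0.035594)/3 = 0.090686
I_{3,1} = 0.086137 + (0.086137 − 0.076913)/3 = 0.089212
I_{2,2} = 0.090686 + (0.090686 − 0.154639)/15 = 0.086422
I_{3,2} = 0.089212 + (0.089212 − 0.090686)/15 = 0.089114
I_{3,3} = 0.089114 + (0.089114 − 0.086422)/63 = 0.089157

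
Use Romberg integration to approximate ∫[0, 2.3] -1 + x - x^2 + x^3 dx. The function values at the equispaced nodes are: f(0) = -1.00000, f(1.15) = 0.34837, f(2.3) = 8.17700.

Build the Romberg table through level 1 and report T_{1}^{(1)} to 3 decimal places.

T_{0}^{(0)} (trapezoid, 1 panel, h=2.3000): 8.25355
T_{1}^{(0)} (trapezoid, 2 panels, h=1.1500): 4.52740
T_{1}^{(1)} = 4.52740 + (4.52740 − 8.25355)/3 = 3.28535

3.285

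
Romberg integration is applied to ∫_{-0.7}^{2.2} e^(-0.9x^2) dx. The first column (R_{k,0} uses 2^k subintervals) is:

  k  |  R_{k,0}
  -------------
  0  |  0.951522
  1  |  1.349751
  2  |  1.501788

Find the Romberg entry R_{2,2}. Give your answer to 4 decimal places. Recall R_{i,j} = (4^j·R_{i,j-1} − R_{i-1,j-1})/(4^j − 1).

Richardson extrapolation on the trapezoidal column (denominator 4−1=3):
R_{1,1} = 1.349751 + (1.349751 − 0.951522)/3 = 1.482494
R_{2,1} = 1.501788 + (1.501788 − 1.349751)/3 = 1.552467
R_{2,2} = 1.552467 + (1.552467 − 1.482494)/15 = 1.557132

1.5571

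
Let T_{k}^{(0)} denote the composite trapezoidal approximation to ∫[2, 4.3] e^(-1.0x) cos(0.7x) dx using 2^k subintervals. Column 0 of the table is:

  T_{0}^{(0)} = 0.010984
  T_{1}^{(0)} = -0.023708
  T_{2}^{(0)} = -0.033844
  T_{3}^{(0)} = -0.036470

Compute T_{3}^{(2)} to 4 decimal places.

-0.0374

T_{2}^{(1)} = -0.033844 + (-0.033844 − (-0.023708))/3 = -0.037223
T_{3}^{(1)} = -0.036470 + (-0.036470 − (-0.033844))/3 = -0.037345
T_{3}^{(2)} = (16·(-0.037345) − (-0.037223)) / 15 = -0.037353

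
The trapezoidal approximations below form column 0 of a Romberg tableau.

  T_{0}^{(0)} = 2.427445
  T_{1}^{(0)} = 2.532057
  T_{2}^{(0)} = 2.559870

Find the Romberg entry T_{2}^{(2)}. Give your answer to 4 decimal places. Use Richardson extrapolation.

2.5693

T_{1}^{(1)} = 2.532057 + (2.532057 − 2.427445)/3 = 2.566928
T_{2}^{(1)} = 2.559870 + (2.559870 − 2.532057)/3 = 2.569141
T_{2}^{(2)} = 2.569141 + (2.569141 − 2.566928)/15 = 2.569289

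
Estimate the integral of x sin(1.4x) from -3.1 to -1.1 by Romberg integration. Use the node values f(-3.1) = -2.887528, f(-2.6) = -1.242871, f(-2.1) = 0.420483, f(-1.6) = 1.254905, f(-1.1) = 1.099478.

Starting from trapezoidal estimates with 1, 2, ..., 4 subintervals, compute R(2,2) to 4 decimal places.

-0.1575

R(0,0) (trapezoid, 1 panel, h=2.0000): -1.788050
R(1,0) (trapezoid, 2 panels, h=1.0000): -0.473542
R(2,0) (trapezoid, 4 panels, h=0.5000): -0.230754
R(1,1) = -0.473542 + (-0.473542 − (-1.788050))/3 = -0.035373
R(2,1) = -0.230754 + (-0.230754 − (-0.473542))/3 = -0.149825
R(2,2) = -0.149825 + (-0.149825 − (-0.035373))/15 = -0.157455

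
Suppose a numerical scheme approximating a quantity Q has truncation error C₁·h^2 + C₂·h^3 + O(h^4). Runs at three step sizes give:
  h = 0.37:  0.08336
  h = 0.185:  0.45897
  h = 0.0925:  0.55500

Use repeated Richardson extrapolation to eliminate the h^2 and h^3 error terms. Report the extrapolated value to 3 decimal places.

First eliminate the h^2 term (factor 2^2 = 4):
  B₁ = (4·0.45897 − 0.08336)/3 = 0.58417
  B₂ = (4·0.55500 − 0.45897)/3 = 0.58701
Then eliminate the h^3 term (factor 2^3 = 8):
  (8·0.58701 − 0.58417)/7 = 0.58742

0.587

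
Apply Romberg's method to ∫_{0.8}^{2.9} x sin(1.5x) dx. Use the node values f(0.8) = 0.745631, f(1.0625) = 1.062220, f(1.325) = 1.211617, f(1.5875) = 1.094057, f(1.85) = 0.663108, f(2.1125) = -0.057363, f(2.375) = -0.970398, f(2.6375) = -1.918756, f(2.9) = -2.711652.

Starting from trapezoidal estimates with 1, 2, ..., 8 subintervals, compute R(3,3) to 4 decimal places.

0.0488

R(0,0) (trapezoid, 1 panel, h=2.1000): -2.064322
R(1,0) (trapezoid, 2 panels, h=1.0500): -0.335898
R(2,0) (trapezoid, 4 panels, h=0.5250): -0.041309
R(3,0) (trapezoid, 8 panels, h=0.2625): 0.026637
R(1,1) = -0.335898 + (-0.335898 − (-2.064322))/3 = 0.240243
R(2,1) = -0.041309 + (-0.041309 − (-0.335898))/3 = 0.056887
R(3,1) = 0.026637 + (0.026637 − (-0.041309))/3 = 0.049286
R(2,2) = 0.056887 + (0.056887 − 0.240243)/15 = 0.044663
R(3,2) = 0.049286 + (0.049286 − 0.056887)/15 = 0.048779
R(3,3) = 0.048779 + (0.048779 − 0.044663)/63 = 0.048844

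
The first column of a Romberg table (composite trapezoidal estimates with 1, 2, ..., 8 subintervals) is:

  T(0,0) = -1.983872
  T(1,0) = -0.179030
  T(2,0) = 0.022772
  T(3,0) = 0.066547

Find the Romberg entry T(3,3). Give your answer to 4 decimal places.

Richardson extrapolation on the trapezoidal column (denominator 4−1=3):
T(1,1) = -0.179030 + (-0.179030 − (-1.983872))/3 = 0.422584
T(2,1) = (4·0.022772 − (-0.179030)) / 3 = 0.090039
T(3,1) = (4·0.066547 − 0.022772) / 3 = 0.081139
T(2,2) = (16·0.090039 − 0.422584) / 15 = 0.067869
T(3,2) = (16·0.081139 − 0.090039) / 15 = 0.080546
T(3,3) = 0.080546 + (0.080546 − 0.067869)/63 = 0.080747

0.0807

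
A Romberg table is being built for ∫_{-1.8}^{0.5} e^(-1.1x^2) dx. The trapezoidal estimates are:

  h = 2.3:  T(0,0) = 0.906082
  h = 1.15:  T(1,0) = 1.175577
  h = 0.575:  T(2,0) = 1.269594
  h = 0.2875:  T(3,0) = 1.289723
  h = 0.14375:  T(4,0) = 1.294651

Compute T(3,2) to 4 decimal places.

1.2961

Richardson extrapolation on the trapezoidal column (denominator 4−1=3):
T(2,1) = (4·1.269594 − 1.175577) / 3 = 1.300933
T(3,1) = 1.289723 + (1.289723 − 1.269594)/3 = 1.296433
T(3,2) = 1.296433 + (1.296433 − 1.300933)/15 = 1.296133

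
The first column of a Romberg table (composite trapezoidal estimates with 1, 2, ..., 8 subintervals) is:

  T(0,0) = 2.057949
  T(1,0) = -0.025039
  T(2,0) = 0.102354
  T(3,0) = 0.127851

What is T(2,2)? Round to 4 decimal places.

Richardson extrapolation on the trapezoidal column (denominator 4−1=3):
T(1,1) = (4·(-0.025039) − 2.057949) / 3 = -0.719368
T(2,1) = 0.102354 + (0.102354 − (-0.025039))/3 = 0.144818
T(2,2) = 0.144818 + (0.144818 − (-0.719368))/15 = 0.202430
(Column j=1 coincides with Simpson's rule on the same nodes.)

0.2024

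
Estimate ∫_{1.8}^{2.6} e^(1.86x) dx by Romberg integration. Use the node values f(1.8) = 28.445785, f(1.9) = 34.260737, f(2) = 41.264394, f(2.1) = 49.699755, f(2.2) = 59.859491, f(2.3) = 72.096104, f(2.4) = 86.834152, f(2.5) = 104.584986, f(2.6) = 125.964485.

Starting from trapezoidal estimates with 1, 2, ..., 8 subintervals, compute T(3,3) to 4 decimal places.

T(0,0) (trapezoid, 1 panel, h=0.8000): 61.764108
T(1,0) (trapezoid, 2 panels, h=0.4000): 54.825850
T(2,0) (trapezoid, 4 panels, h=0.2000): 53.032634
T(3,0) (trapezoid, 8 panels, h=0.1000): 52.580475
T(1,1) = 54.825850 + (54.825850 − 61.764108)/3 = 52.513097
T(2,1) = 53.032634 + (53.032634 − 54.825850)/3 = 52.434895
T(3,1) = 52.580475 + (52.580475 − 53.032634)/3 = 52.429755
T(2,2) = 52.434895 + (52.434895 − 52.513097)/15 = 52.429682
T(3,2) = 52.429755 + (52.429755 − 52.434895)/15 = 52.429412
T(3,3) = 52.429412 + (52.429412 − 52.429682)/63 = 52.429408

52.4294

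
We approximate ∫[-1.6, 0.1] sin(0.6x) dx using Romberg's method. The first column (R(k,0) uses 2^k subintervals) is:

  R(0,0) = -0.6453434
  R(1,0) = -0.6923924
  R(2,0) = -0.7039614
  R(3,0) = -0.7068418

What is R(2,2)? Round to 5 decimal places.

-0.70780

Richardson extrapolation on the trapezoidal column (denominator 4−1=3):
R(1,1) = (4·(-0.6923924) − (-0.6453434)) / 3 = -0.7080754
R(2,1) = -0.7039614 + (-0.7039614 − (-0.6923924))/3 = -0.7078177
R(2,2) = (16·(-0.7078177) − (-0.7080754)) / 15 = -0.7078005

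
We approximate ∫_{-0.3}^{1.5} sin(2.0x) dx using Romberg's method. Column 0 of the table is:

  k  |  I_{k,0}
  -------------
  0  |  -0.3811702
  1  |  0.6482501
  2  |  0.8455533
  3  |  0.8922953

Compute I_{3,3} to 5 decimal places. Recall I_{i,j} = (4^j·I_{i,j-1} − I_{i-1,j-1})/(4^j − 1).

Richardson extrapolation on the trapezoidal column (denominator 4−1=3):
I_{1,1} = 0.6482501 + (0.6482501 − (-0.3811702))/3 = 0.9913902
I_{2,1} = (4·0.8455533 − 0.6482501) / 3 = 0.9113210
I_{3,1} = 0.8922953 + (0.8922953 − 0.8455533)/3 = 0.9078760
I_{2,2} = (16·0.9113210 − 0.9913902) / 15 = 0.9059831
I_{3,2} = (16·0.9078760 − 0.9113210) / 15 = 0.9076463
I_{3,3} = (64·0.9076463 − 0.9059831) / 63 = 0.9076727

0.90767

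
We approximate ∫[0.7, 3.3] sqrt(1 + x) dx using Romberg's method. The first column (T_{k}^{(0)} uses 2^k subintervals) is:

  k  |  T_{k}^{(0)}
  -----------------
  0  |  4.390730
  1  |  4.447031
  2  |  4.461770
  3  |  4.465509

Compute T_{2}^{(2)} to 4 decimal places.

T_{1}^{(1)} = (4·4.447031 − 4.390730) / 3 = 4.465798
T_{2}^{(1)} = (4·4.461770 − 4.447031) / 3 = 4.466683
T_{2}^{(2)} = 4.466683 + (4.466683 − 4.465798)/15 = 4.466742

4.4667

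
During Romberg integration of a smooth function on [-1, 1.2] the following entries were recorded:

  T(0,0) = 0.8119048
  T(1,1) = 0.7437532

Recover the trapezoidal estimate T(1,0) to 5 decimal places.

0.76079

From T(1,1) = (4·T(1,0) − T(0,0))/3, solve for T(1,0):
4·T(1,0) = 3·0.7437532 + 0.8119048 = 3.0431644
T(1,0) = 0.7607911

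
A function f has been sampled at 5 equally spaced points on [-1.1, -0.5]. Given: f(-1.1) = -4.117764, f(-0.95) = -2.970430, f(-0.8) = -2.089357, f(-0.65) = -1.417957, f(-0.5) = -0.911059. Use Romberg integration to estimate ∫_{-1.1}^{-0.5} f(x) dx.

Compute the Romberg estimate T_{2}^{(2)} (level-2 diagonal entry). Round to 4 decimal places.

-1.3380

T_{0}^{(0)} (trapezoid, 1 panel, h=0.6000): -1.508647
T_{1}^{(0)} (trapezoid, 2 panels, h=0.3000): -1.381131
T_{2}^{(0)} (trapezoid, 4 panels, h=0.1500): -1.348823
T_{1}^{(1)} = -1.381131 + (-1.381131 − (-1.508647))/3 = -1.338626
T_{2}^{(1)} = -1.348823 + (-1.348823 − (-1.381131))/3 = -1.338054
T_{2}^{(2)} = -1.338054 + (-1.338054 − (-1.338626))/15 = -1.338016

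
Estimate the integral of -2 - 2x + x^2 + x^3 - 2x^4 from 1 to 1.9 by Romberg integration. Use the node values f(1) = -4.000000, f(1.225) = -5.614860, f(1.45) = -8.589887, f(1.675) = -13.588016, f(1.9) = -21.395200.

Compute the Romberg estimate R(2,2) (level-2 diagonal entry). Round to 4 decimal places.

R(0,0) (trapezoid, 1 panel, h=0.9000): -11.427840
R(1,0) (trapezoid, 2 panels, h=0.4500): -9.579369
R(2,0) (trapezoid, 4 panels, h=0.2250): -9.110332
R(1,1) = -9.579369 + (-9.579369 − (-11.427840))/3 = -8.963212
R(2,1) = -9.110332 + (-9.110332 − (-9.579369))/3 = -8.953986
R(2,2) = -8.953986 + (-8.953986 − (-8.963212))/15 = -8.953371

-8.9534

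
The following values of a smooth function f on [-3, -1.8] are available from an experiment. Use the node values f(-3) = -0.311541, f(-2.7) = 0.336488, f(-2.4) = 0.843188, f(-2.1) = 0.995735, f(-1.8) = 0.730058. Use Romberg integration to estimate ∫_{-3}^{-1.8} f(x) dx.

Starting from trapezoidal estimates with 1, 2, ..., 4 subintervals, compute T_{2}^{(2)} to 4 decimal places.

0.7424

T_{0}^{(0)} (trapezoid, 1 panel, h=1.2000): 0.251110
T_{1}^{(0)} (trapezoid, 2 panels, h=0.6000): 0.631468
T_{2}^{(0)} (trapezoid, 4 panels, h=0.3000): 0.715401
T_{1}^{(1)} = 0.631468 + (0.631468 − 0.251110)/3 = 0.758254
T_{2}^{(1)} = 0.715401 + (0.715401 − 0.631468)/3 = 0.743379
T_{2}^{(2)} = 0.743379 + (0.743379 − 0.758254)/15 = 0.742387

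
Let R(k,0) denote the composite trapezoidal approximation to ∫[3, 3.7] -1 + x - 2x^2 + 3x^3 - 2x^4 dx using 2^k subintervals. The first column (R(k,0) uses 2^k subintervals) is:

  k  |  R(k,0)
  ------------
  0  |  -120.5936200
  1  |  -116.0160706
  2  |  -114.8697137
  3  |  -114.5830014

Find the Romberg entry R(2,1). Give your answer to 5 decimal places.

Richardson extrapolation on the trapezoidal column (denominator 4−1=3):
R(2,1) = (4·(-114.8697137) − (-116.0160706)) / 3 = -114.4875947

-114.48759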